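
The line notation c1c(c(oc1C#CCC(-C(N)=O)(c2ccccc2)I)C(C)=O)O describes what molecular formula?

C17H14INO4

Heavy atoms from the SMILES: 17 C, 1 I, 1 N, 4 O.
Implicit hydrogens by atom environment:
  6 × C (aromatic): 1 H each → 6
  5 × C: no H
  4 × C (aromatic): no H
  2 × O: no H
  1 × C: 3 H
  1 × C: 2 H
  1 × I: no H
  1 × N: 2 H
  1 × O: 1 H
  1 × O (aromatic): no H
  Total hydrogens = 14.
Molecular formula: C17H14INO4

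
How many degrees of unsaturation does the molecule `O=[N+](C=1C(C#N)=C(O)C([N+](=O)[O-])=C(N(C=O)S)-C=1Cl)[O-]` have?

Molecular formula from the SMILES: C8H3ClN4O6S.
DoU = (2C + 2 + N − H − X)/2 = (2·8 + 2 + 4 − 3 − 1)/2 = 18/2 = 9.
(Structurally: 1 ring(s) + 8 π bond(s) = 9.)

9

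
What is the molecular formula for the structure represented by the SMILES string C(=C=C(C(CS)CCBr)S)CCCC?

C11H19BrS2

Heavy atoms from the SMILES: 1 Br, 11 C, 2 S.
Implicit hydrogens by atom environment:
  6 × C: 2 H each → 12
  2 × C: 1 H each → 2
  2 × C: no H
  2 × S: 1 H each → 2
  1 × Br: no H
  1 × C: 3 H
  Total hydrogens = 19.
Molecular formula: C11H19BrS2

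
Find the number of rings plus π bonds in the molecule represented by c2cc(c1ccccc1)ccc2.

8

Molecular formula from the SMILES: C12H10.
DoU = (2C + 2 + N − H − X)/2 = (2·12 + 2 + 0 − 10 − 0)/2 = 16/2 = 8.
(Structurally: 2 ring(s) + 6 π bond(s) = 8.)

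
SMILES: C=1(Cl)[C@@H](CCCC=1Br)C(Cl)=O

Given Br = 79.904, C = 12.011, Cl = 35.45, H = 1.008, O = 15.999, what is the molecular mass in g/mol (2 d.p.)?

257.94

Molecular formula: C7H7BrCl2O.
M = 1×79.904 + 7×12.011 + 2×35.45 + 7×1.008 + 1×15.999 = 257.94 g/mol.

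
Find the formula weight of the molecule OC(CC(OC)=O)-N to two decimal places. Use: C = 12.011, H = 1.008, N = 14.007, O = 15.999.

119.12

Molecular formula: C4H9NO3.
M = 4×12.011 + 9×1.008 + 1×14.007 + 3×15.999 = 119.12 g/mol.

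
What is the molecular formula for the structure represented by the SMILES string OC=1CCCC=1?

C5H8O

Heavy atoms from the SMILES: 5 C, 1 O.
Implicit hydrogens by atom environment:
  3 × C: 2 H each → 6
  1 × C: 1 H
  1 × C: no H
  1 × O: 1 H
  Total hydrogens = 8.
Molecular formula: C5H8O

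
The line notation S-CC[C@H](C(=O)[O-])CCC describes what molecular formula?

C7H13O2S-

Heavy atoms from the SMILES: 7 C, 2 O, 1 S.
Implicit hydrogens by atom environment:
  4 × C: 2 H each → 8
  1 × C: 3 H
  1 × C: 1 H
  1 × C: no H
  1 × O: no H
  1 × O (charge -1): no H
  1 × S: 1 H
  Total hydrogens = 13.
Net charge -1.
Molecular formula: C7H13O2S-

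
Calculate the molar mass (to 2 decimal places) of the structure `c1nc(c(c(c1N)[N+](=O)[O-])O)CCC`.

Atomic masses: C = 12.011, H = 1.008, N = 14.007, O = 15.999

197.19

Molecular formula: C8H11N3O3.
M = 8×12.011 + 11×1.008 + 3×14.007 + 3×15.999 = 197.19 g/mol.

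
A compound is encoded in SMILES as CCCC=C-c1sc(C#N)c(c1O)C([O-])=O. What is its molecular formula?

C11H10NO3S-

Heavy atoms from the SMILES: 11 C, 1 N, 3 O, 1 S.
Implicit hydrogens by atom environment:
  4 × C (aromatic): no H
  2 × C: 2 H each → 4
  2 × C: 1 H each → 2
  2 × C: no H
  1 × C: 3 H
  1 × N: no H
  1 × O: 1 H
  1 × O: no H
  1 × O (charge -1): no H
  1 × S (aromatic): no H
  Total hydrogens = 10.
Net charge -1.
Molecular formula: C11H10NO3S-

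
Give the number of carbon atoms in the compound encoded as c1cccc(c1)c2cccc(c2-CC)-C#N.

15

The symbol for carbon appears 15 times in the SMILES. Lowercase c denotes aromatic carbon and counts toward C.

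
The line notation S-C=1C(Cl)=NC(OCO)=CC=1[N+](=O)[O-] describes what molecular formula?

C6H5ClN2O4S

Heavy atoms from the SMILES: 6 C, 1 Cl, 2 N, 4 O, 1 S.
Implicit hydrogens by atom environment:
  4 × C (aromatic): no H
  2 × O: no H
  1 × C: 2 H
  1 × C (aromatic): 1 H
  1 × Cl: no H
  1 × N (aromatic): no H
  1 × N (charge +1): no H
  1 × O: 1 H
  1 × O (charge -1): no H
  1 × S: 1 H
  Total hydrogens = 5.
Molecular formula: C6H5ClN2O4S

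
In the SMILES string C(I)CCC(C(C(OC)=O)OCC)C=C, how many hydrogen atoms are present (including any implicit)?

19

Hydrogens are implicit in SMILES; fill each atom to its normal valence:
  5 × C: 2 H each → 10
  3 × C: 1 H each → 3
  3 × O: no H
  2 × C: 3 H each → 6
  1 × C: no H
  1 × I: no H
  Total hydrogens = 19.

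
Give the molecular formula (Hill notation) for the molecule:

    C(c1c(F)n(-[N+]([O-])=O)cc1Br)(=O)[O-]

C5HBrFN2O4-

Heavy atoms from the SMILES: 1 Br, 5 C, 1 F, 2 N, 4 O.
Implicit hydrogens by atom environment:
  3 × C (aromatic): no H
  2 × O: no H
  2 × O (charge -1): no H
  1 × Br: no H
  1 × C (aromatic): 1 H
  1 × C: no H
  1 × F: no H
  1 × N (aromatic): no H
  1 × N (charge +1): no H
  Total hydrogens = 1.
Net charge -1.
Molecular formula: C5HBrFN2O4-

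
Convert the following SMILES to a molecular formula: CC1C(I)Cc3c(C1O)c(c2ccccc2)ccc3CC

C19H21IO

Heavy atoms from the SMILES: 19 C, 1 I, 1 O.
Implicit hydrogens by atom environment:
  7 × C (aromatic): 1 H each → 7
  5 × C (aromatic): no H
  3 × C: 1 H each → 3
  2 × C: 3 H each → 6
  2 × C: 2 H each → 4
  1 × I: no H
  1 × O: 1 H
  Total hydrogens = 21.
Molecular formula: C19H21IO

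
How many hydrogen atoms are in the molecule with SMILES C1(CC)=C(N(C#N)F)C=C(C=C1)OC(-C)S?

13

Hydrogens are implicit in SMILES; fill each atom to its normal valence:
  3 × C (aromatic): 1 H each → 3
  3 × C (aromatic): no H
  2 × C: 3 H each → 6
  2 × N: no H
  1 × C: 2 H
  1 × C: 1 H
  1 × C: no H
  1 × F: no H
  1 × O: no H
  1 × S: 1 H
  Total hydrogens = 13.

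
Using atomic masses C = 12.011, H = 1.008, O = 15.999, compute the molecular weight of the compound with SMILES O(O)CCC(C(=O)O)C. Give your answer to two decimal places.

134.13

Molecular formula: C5H10O4.
M = 5×12.011 + 10×1.008 + 4×15.999 = 134.13 g/mol.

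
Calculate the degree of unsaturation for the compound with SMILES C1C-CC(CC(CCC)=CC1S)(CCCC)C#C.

Molecular formula from the SMILES: C17H28S.
DoU = (2C + 2 + N − H − X)/2 = (2·17 + 2 + 0 − 28 − 0)/2 = 8/2 = 4.
(Structurally: 1 ring(s) + 3 π bond(s) = 4.)

4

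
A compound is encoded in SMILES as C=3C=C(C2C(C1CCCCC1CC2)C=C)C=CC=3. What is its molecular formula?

C18H24

Heavy atoms from the SMILES: 18 C.
Implicit hydrogens by atom environment:
  7 × C: 2 H each → 14
  5 × C: 1 H each → 5
  5 × C (aromatic): 1 H each → 5
  1 × C (aromatic): no H
  Total hydrogens = 24.
Molecular formula: C18H24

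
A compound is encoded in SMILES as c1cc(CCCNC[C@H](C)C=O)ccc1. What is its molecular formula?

Heavy atoms from the SMILES: 13 C, 1 N, 1 O.
Implicit hydrogens by atom environment:
  5 × C (aromatic): 1 H each → 5
  4 × C: 2 H each → 8
  2 × C: 1 H each → 2
  1 × C: 3 H
  1 × C (aromatic): no H
  1 × N: 1 H
  1 × O: no H
  Total hydrogens = 19.
Molecular formula: C13H19NO

C13H19NO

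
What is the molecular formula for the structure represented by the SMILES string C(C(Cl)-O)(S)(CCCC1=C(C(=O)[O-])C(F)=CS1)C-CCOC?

C14H19ClFO4S2-

Heavy atoms from the SMILES: 14 C, 1 Cl, 1 F, 4 O, 2 S.
Implicit hydrogens by atom environment:
  6 × C: 2 H each → 12
  3 × C (aromatic): no H
  2 × C: no H
  2 × O: no H
  1 × C: 3 H
  1 × C (aromatic): 1 H
  1 × C: 1 H
  1 × Cl: no H
  1 × F: no H
  1 × O: 1 H
  1 × O (charge -1): no H
  1 × S: 1 H
  1 × S (aromatic): no H
  Total hydrogens = 19.
Net charge -1.
Molecular formula: C14H19ClFO4S2-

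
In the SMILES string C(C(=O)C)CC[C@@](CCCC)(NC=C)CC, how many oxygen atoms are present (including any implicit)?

The symbol for oxygen appears 1 time in the SMILES.

1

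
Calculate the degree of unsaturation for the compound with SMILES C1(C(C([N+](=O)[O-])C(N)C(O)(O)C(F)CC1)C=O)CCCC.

3

Molecular formula from the SMILES: C13H23FN2O5.
DoU = (2C + 2 + N − H − X)/2 = (2·13 + 2 + 2 − 23 − 1)/2 = 6/2 = 3.
(Structurally: 1 ring(s) + 2 π bond(s) = 3.)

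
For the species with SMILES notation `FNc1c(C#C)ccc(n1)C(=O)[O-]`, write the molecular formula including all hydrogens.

C8H4FN2O2-

Heavy atoms from the SMILES: 8 C, 1 F, 2 N, 2 O.
Implicit hydrogens by atom environment:
  3 × C (aromatic): no H
  2 × C (aromatic): 1 H each → 2
  2 × C: no H
  1 × C: 1 H
  1 × F: no H
  1 × N: 1 H
  1 × N (aromatic): no H
  1 × O: no H
  1 × O (charge -1): no H
  Total hydrogens = 4.
Net charge -1.
Molecular formula: C8H4FN2O2-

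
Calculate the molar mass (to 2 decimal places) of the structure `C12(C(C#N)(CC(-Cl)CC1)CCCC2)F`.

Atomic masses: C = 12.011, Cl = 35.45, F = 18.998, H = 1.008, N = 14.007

Molecular formula: C11H15ClFN.
M = 11×12.011 + 1×35.45 + 1×18.998 + 15×1.008 + 1×14.007 = 215.70 g/mol.

215.70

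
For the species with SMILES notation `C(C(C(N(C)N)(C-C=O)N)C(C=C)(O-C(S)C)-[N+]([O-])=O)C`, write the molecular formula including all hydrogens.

C12H24N4O4S

Heavy atoms from the SMILES: 12 C, 4 N, 4 O, 1 S.
Implicit hydrogens by atom environment:
  4 × C: 1 H each → 4
  3 × C: 3 H each → 9
  3 × C: 2 H each → 6
  3 × O: no H
  2 × C: no H
  2 × N: 2 H each → 4
  1 × N: no H
  1 × N (charge +1): no H
  1 × O (charge -1): no H
  1 × S: 1 H
  Total hydrogens = 24.
Molecular formula: C12H24N4O4S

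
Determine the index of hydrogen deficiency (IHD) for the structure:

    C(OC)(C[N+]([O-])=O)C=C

2

Molecular formula from the SMILES: C5H9NO3.
DoU = (2C + 2 + N − H − X)/2 = (2·5 + 2 + 1 − 9 − 0)/2 = 4/2 = 2.
(Structurally: 0 ring(s) + 2 π bond(s) = 2.)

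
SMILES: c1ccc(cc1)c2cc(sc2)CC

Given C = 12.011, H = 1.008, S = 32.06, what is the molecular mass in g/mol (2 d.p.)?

Molecular formula: C12H12S.
M = 12×12.011 + 12×1.008 + 1×32.06 = 188.29 g/mol.

188.29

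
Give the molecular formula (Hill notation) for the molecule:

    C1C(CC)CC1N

C6H13N

Heavy atoms from the SMILES: 6 C, 1 N.
Implicit hydrogens by atom environment:
  3 × C: 2 H each → 6
  2 × C: 1 H each → 2
  1 × C: 3 H
  1 × N: 2 H
  Total hydrogens = 13.
Molecular formula: C6H13N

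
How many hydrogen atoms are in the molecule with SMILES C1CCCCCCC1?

16

Hydrogens are implicit in SMILES; fill each atom to its normal valence:
  8 × C: 2 H each → 16
  Total hydrogens = 16.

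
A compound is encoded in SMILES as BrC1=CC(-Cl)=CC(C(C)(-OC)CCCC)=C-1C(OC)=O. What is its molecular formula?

Heavy atoms from the SMILES: 1 Br, 15 C, 1 Cl, 3 O.
Implicit hydrogens by atom environment:
  4 × C: 3 H each → 12
  4 × C (aromatic): no H
  3 × C: 2 H each → 6
  3 × O: no H
  2 × C (aromatic): 1 H each → 2
  2 × C: no H
  1 × Br: no H
  1 × Cl: no H
  Total hydrogens = 20.
Molecular formula: C15H20BrClO3

C15H20BrClO3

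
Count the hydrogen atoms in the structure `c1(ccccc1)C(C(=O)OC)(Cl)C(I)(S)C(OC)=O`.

12

Hydrogens are implicit in SMILES; fill each atom to its normal valence:
  5 × C (aromatic): 1 H each → 5
  4 × C: no H
  4 × O: no H
  2 × C: 3 H each → 6
  1 × C (aromatic): no H
  1 × Cl: no H
  1 × I: no H
  1 × S: 1 H
  Total hydrogens = 12.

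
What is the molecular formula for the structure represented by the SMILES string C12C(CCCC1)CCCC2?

Heavy atoms from the SMILES: 10 C.
Implicit hydrogens by atom environment:
  8 × C: 2 H each → 16
  2 × C: 1 H each → 2
  Total hydrogens = 18.
Molecular formula: C10H18

C10H18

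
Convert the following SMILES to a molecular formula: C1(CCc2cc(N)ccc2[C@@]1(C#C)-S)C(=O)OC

Heavy atoms from the SMILES: 14 C, 1 N, 2 O, 1 S.
Implicit hydrogens by atom environment:
  3 × C (aromatic): 1 H each → 3
  3 × C (aromatic): no H
  3 × C: no H
  2 × C: 2 H each → 4
  2 × C: 1 H each → 2
  2 × O: no H
  1 × C: 3 H
  1 × N: 2 H
  1 × S: 1 H
  Total hydrogens = 15.
Molecular formula: C14H15NO2S

C14H15NO2S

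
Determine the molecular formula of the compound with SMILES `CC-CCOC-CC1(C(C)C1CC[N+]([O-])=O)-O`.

Heavy atoms from the SMILES: 12 C, 1 N, 4 O.
Implicit hydrogens by atom environment:
  7 × C: 2 H each → 14
  2 × C: 3 H each → 6
  2 × C: 1 H each → 2
  2 × O: no H
  1 × C: no H
  1 × N (charge +1): no H
  1 × O: 1 H
  1 × O (charge -1): no H
  Total hydrogens = 23.
Molecular formula: C12H23NO4

C12H23NO4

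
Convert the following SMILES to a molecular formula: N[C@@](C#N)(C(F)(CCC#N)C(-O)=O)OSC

C8H10FN3O3S

Heavy atoms from the SMILES: 8 C, 1 F, 3 N, 3 O, 1 S.
Implicit hydrogens by atom environment:
  5 × C: no H
  2 × C: 2 H each → 4
  2 × N: no H
  2 × O: no H
  1 × C: 3 H
  1 × F: no H
  1 × N: 2 H
  1 × O: 1 H
  1 × S: no H
  Total hydrogens = 10.
Molecular formula: C8H10FN3O3S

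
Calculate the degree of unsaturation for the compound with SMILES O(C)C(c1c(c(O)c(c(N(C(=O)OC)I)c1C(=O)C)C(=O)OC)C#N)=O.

10

Molecular formula from the SMILES: C15H13IN2O8.
DoU = (2C + 2 + N − H − X)/2 = (2·15 + 2 + 2 − 13 − 1)/2 = 20/2 = 10.
(Structurally: 1 ring(s) + 9 π bond(s) = 10.)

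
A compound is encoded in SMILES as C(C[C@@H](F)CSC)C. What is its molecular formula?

Heavy atoms from the SMILES: 6 C, 1 F, 1 S.
Implicit hydrogens by atom environment:
  3 × C: 2 H each → 6
  2 × C: 3 H each → 6
  1 × C: 1 H
  1 × F: no H
  1 × S: no H
  Total hydrogens = 13.
Molecular formula: C6H13FS

C6H13FS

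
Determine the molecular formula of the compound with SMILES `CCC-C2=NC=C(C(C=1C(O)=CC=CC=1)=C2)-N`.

C14H16N2O

Heavy atoms from the SMILES: 14 C, 2 N, 1 O.
Implicit hydrogens by atom environment:
  6 × C (aromatic): 1 H each → 6
  5 × C (aromatic): no H
  2 × C: 2 H each → 4
  1 × C: 3 H
  1 × N: 2 H
  1 × N (aromatic): no H
  1 × O: 1 H
  Total hydrogens = 16.
Molecular formula: C14H16N2O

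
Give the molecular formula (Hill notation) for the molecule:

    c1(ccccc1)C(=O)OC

Heavy atoms from the SMILES: 8 C, 2 O.
Implicit hydrogens by atom environment:
  5 × C (aromatic): 1 H each → 5
  2 × O: no H
  1 × C: 3 H
  1 × C (aromatic): no H
  1 × C: no H
  Total hydrogens = 8.
Molecular formula: C8H8O2

C8H8O2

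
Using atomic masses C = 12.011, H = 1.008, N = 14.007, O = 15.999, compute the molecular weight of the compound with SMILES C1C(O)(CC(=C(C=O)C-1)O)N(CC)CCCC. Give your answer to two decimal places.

Molecular formula: C13H23NO3.
M = 13×12.011 + 23×1.008 + 1×14.007 + 3×15.999 = 241.33 g/mol.

241.33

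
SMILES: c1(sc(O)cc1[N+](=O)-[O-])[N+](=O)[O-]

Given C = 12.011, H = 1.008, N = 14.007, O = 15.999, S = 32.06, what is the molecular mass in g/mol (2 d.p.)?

190.13

Molecular formula: C4H2N2O5S.
M = 4×12.011 + 2×1.008 + 2×14.007 + 5×15.999 + 1×32.06 = 190.13 g/mol.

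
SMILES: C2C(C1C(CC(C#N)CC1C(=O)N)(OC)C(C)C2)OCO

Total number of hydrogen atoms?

Hydrogens are implicit in SMILES; fill each atom to its normal valence:
  5 × C: 2 H each → 10
  5 × C: 1 H each → 5
  3 × C: no H
  3 × O: no H
  2 × C: 3 H each → 6
  1 × N: 2 H
  1 × N: no H
  1 × O: 1 H
  Total hydrogens = 24.

24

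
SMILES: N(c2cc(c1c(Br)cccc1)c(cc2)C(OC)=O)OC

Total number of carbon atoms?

15

The symbol for carbon appears 15 times in the SMILES. Lowercase c denotes aromatic carbon and counts toward C.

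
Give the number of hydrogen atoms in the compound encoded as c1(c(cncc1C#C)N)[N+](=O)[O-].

5

Hydrogens are implicit in SMILES; fill each atom to its normal valence:
  3 × C (aromatic): no H
  2 × C (aromatic): 1 H each → 2
  1 × C: 1 H
  1 × C: no H
  1 × N: 2 H
  1 × N (aromatic): no H
  1 × N (charge +1): no H
  1 × O: no H
  1 × O (charge -1): no H
  Total hydrogens = 5.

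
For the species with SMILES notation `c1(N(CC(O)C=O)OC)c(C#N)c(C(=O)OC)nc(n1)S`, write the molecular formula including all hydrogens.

Heavy atoms from the SMILES: 11 C, 4 N, 5 O, 1 S.
Implicit hydrogens by atom environment:
  4 × C (aromatic): no H
  4 × O: no H
  2 × C: 3 H each → 6
  2 × C: 1 H each → 2
  2 × C: no H
  2 × N (aromatic): no H
  2 × N: no H
  1 × C: 2 H
  1 × O: 1 H
  1 × S: 1 H
  Total hydrogens = 12.
Molecular formula: C11H12N4O5S

C11H12N4O5S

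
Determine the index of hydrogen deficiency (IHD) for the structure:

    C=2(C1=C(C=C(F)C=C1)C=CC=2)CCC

7

Molecular formula from the SMILES: C13H13F.
DoU = (2C + 2 + N − H − X)/2 = (2·13 + 2 + 0 − 13 − 1)/2 = 14/2 = 7.
(Structurally: 2 ring(s) + 5 π bond(s) = 7.)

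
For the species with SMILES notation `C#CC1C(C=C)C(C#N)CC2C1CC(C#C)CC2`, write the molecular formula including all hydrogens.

C17H19N

Heavy atoms from the SMILES: 17 C, 1 N.
Implicit hydrogens by atom environment:
  9 × C: 1 H each → 9
  5 × C: 2 H each → 10
  3 × C: no H
  1 × N: no H
  Total hydrogens = 19.
Molecular formula: C17H19N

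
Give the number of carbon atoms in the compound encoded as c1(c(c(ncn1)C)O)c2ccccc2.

11

The symbol for carbon appears 11 times in the SMILES. Lowercase c denotes aromatic carbon and counts toward C.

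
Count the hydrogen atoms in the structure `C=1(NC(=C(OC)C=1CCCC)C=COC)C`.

Hydrogens are implicit in SMILES; fill each atom to its normal valence:
  4 × C: 3 H each → 12
  4 × C (aromatic): no H
  3 × C: 2 H each → 6
  2 × C: 1 H each → 2
  2 × O: no H
  1 × N (aromatic): 1 H
  Total hydrogens = 21.

21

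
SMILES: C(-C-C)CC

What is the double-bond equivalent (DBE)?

Molecular formula from the SMILES: C5H12.
DoU = (2C + 2 + N − H − X)/2 = (2·5 + 2 + 0 − 12 − 0)/2 = 0/2 = 0.
(Structurally: 0 ring(s) + 0 π bond(s) = 0.)

0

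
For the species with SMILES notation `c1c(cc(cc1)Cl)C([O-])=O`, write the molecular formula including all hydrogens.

Heavy atoms from the SMILES: 7 C, 1 Cl, 2 O.
Implicit hydrogens by atom environment:
  4 × C (aromatic): 1 H each → 4
  2 × C (aromatic): no H
  1 × C: no H
  1 × Cl: no H
  1 × O: no H
  1 × O (charge -1): no H
  Total hydrogens = 4.
Net charge -1.
Molecular formula: C7H4ClO2-

C7H4ClO2-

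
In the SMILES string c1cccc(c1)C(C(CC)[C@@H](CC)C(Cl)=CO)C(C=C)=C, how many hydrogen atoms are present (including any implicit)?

Hydrogens are implicit in SMILES; fill each atom to its normal valence:
  5 × C: 1 H each → 5
  5 × C (aromatic): 1 H each → 5
  4 × C: 2 H each → 8
  2 × C: 3 H each → 6
  2 × C: no H
  1 × C (aromatic): no H
  1 × Cl: no H
  1 × O: 1 H
  Total hydrogens = 25.

25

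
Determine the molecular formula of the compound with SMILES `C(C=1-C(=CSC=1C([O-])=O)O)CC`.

C8H9O3S-

Heavy atoms from the SMILES: 8 C, 3 O, 1 S.
Implicit hydrogens by atom environment:
  3 × C (aromatic): no H
  2 × C: 2 H each → 4
  1 × C: 3 H
  1 × C (aromatic): 1 H
  1 × C: no H
  1 × O: 1 H
  1 × O: no H
  1 × O (charge -1): no H
  1 × S (aromatic): no H
  Total hydrogens = 9.
Net charge -1.
Molecular formula: C8H9O3S-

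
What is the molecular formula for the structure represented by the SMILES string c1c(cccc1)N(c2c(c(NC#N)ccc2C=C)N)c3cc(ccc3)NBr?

Heavy atoms from the SMILES: 1 Br, 21 C, 5 N.
Implicit hydrogens by atom environment:
  11 × C (aromatic): 1 H each → 11
  7 × C (aromatic): no H
  2 × N: 1 H each → 2
  2 × N: no H
  1 × Br: no H
  1 × C: 2 H
  1 × C: 1 H
  1 × C: no H
  1 × N: 2 H
  Total hydrogens = 18.
Molecular formula: C21H18BrN5

C21H18BrN5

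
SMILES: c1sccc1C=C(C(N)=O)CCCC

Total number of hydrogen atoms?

15

Hydrogens are implicit in SMILES; fill each atom to its normal valence:
  3 × C: 2 H each → 6
  3 × C (aromatic): 1 H each → 3
  2 × C: no H
  1 × C: 3 H
  1 × C: 1 H
  1 × C (aromatic): no H
  1 × N: 2 H
  1 × O: no H
  1 × S (aromatic): no H
  Total hydrogens = 15.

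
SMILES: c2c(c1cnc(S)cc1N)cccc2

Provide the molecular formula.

Heavy atoms from the SMILES: 11 C, 2 N, 1 S.
Implicit hydrogens by atom environment:
  7 × C (aromatic): 1 H each → 7
  4 × C (aromatic): no H
  1 × N: 2 H
  1 × N (aromatic): no H
  1 × S: 1 H
  Total hydrogens = 10.
Molecular formula: C11H10N2S

C11H10N2S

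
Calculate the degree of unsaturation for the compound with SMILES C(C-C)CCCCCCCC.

0

Molecular formula from the SMILES: C11H24.
DoU = (2C + 2 + N − H − X)/2 = (2·11 + 2 + 0 − 24 − 0)/2 = 0/2 = 0.
(Structurally: 0 ring(s) + 0 π bond(s) = 0.)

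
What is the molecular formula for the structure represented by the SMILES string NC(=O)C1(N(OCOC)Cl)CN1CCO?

C7H14ClN3O4

Heavy atoms from the SMILES: 7 C, 1 Cl, 3 N, 4 O.
Implicit hydrogens by atom environment:
  4 × C: 2 H each → 8
  3 × O: no H
  2 × C: no H
  2 × N: no H
  1 × C: 3 H
  1 × Cl: no H
  1 × N: 2 H
  1 × O: 1 H
  Total hydrogens = 14.
Molecular formula: C7H14ClN3O4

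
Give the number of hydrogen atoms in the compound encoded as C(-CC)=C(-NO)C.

Hydrogens are implicit in SMILES; fill each atom to its normal valence:
  2 × C: 3 H each → 6
  1 × C: 2 H
  1 × C: 1 H
  1 × C: no H
  1 × N: 1 H
  1 × O: 1 H
  Total hydrogens = 11.

11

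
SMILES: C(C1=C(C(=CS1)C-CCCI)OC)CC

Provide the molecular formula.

Heavy atoms from the SMILES: 12 C, 1 I, 1 O, 1 S.
Implicit hydrogens by atom environment:
  6 × C: 2 H each → 12
  3 × C (aromatic): no H
  2 × C: 3 H each → 6
  1 × C (aromatic): 1 H
  1 × I: no H
  1 × O: no H
  1 × S (aromatic): no H
  Total hydrogens = 19.
Molecular formula: C12H19IOS

C12H19IOS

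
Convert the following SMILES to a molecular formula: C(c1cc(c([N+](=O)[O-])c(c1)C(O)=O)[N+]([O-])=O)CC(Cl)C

C11H11ClN2O6

Heavy atoms from the SMILES: 11 C, 1 Cl, 2 N, 6 O.
Implicit hydrogens by atom environment:
  4 × C (aromatic): no H
  3 × O: no H
  2 × C: 2 H each → 4
  2 × C (aromatic): 1 H each → 2
  2 × N (charge +1): no H
  2 × O (charge -1): no H
  1 × C: 3 H
  1 × C: 1 H
  1 × C: no H
  1 × Cl: no H
  1 × O: 1 H
  Total hydrogens = 11.
Molecular formula: C11H11ClN2O6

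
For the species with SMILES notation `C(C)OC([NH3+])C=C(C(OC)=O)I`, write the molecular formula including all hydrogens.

C7H13INO3+

Heavy atoms from the SMILES: 7 C, 1 I, 1 N, 3 O.
Implicit hydrogens by atom environment:
  3 × O: no H
  2 × C: 3 H each → 6
  2 × C: 1 H each → 2
  2 × C: no H
  1 × C: 2 H
  1 × I: no H
  1 × N (charge +1): 3 H
  Total hydrogens = 13.
Net charge +1.
Molecular formula: C7H13INO3+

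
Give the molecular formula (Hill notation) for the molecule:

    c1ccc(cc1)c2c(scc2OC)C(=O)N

Heavy atoms from the SMILES: 12 C, 1 N, 2 O, 1 S.
Implicit hydrogens by atom environment:
  6 × C (aromatic): 1 H each → 6
  4 × C (aromatic): no H
  2 × O: no H
  1 × C: 3 H
  1 × C: no H
  1 × N: 2 H
  1 × S (aromatic): no H
  Total hydrogens = 11.
Molecular formula: C12H11NO2S

C12H11NO2S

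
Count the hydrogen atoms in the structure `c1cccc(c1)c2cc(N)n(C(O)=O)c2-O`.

Hydrogens are implicit in SMILES; fill each atom to its normal valence:
  6 × C (aromatic): 1 H each → 6
  4 × C (aromatic): no H
  2 × O: 1 H each → 2
  1 × C: no H
  1 × N: 2 H
  1 × N (aromatic): no H
  1 × O: no H
  Total hydrogens = 10.

10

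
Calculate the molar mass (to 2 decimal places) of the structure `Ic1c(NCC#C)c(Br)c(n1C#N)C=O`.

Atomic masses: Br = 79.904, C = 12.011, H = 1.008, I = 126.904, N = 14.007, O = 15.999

Molecular formula: C9H5BrIN3O.
M = 1×79.904 + 9×12.011 + 5×1.008 + 1×126.904 + 3×14.007 + 1×15.999 = 377.97 g/mol.

377.97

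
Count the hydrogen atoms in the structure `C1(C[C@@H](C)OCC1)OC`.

Hydrogens are implicit in SMILES; fill each atom to its normal valence:
  3 × C: 2 H each → 6
  2 × C: 3 H each → 6
  2 × C: 1 H each → 2
  2 × O: no H
  Total hydrogens = 14.

14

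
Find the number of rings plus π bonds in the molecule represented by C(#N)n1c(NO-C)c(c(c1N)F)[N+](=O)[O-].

6

Molecular formula from the SMILES: C6H6FN5O3.
DoU = (2C + 2 + N − H − X)/2 = (2·6 + 2 + 5 − 6 − 1)/2 = 12/2 = 6.
(Structurally: 1 ring(s) + 5 π bond(s) = 6.)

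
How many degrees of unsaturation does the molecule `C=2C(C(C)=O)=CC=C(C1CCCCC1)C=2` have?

6

Molecular formula from the SMILES: C14H18O.
DoU = (2C + 2 + N − H − X)/2 = (2·14 + 2 + 0 − 18 − 0)/2 = 12/2 = 6.
(Structurally: 2 ring(s) + 4 π bond(s) = 6.)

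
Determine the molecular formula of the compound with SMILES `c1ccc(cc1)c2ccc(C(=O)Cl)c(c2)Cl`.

Heavy atoms from the SMILES: 13 C, 2 Cl, 1 O.
Implicit hydrogens by atom environment:
  8 × C (aromatic): 1 H each → 8
  4 × C (aromatic): no H
  2 × Cl: no H
  1 × C: no H
  1 × O: no H
  Total hydrogens = 8.
Molecular formula: C13H8Cl2O

C13H8Cl2O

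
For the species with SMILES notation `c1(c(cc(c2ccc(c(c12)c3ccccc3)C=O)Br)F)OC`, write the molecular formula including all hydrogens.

Heavy atoms from the SMILES: 1 Br, 18 C, 1 F, 2 O.
Implicit hydrogens by atom environment:
  8 × C (aromatic): 1 H each → 8
  8 × C (aromatic): no H
  2 × O: no H
  1 × Br: no H
  1 × C: 3 H
  1 × C: 1 H
  1 × F: no H
  Total hydrogens = 12.
Molecular formula: C18H12BrFO2

C18H12BrFO2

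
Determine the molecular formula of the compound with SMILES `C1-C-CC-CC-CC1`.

Heavy atoms from the SMILES: 8 C.
Implicit hydrogens by atom environment:
  8 × C: 2 H each → 16
  Total hydrogens = 16.
Molecular formula: C8H16

C8H16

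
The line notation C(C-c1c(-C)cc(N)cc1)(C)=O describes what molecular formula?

Heavy atoms from the SMILES: 10 C, 1 N, 1 O.
Implicit hydrogens by atom environment:
  3 × C (aromatic): 1 H each → 3
  3 × C (aromatic): no H
  2 × C: 3 H each → 6
  1 × C: 2 H
  1 × C: no H
  1 × N: 2 H
  1 × O: no H
  Total hydrogens = 13.
Molecular formula: C10H13NO

C10H13NO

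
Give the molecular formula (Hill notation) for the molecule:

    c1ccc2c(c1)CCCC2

Heavy atoms from the SMILES: 10 C.
Implicit hydrogens by atom environment:
  4 × C: 2 H each → 8
  4 × C (aromatic): 1 H each → 4
  2 × C (aromatic): no H
  Total hydrogens = 12.
Molecular formula: C10H12

C10H12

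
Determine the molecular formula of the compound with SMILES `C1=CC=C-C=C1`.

C6H6

Heavy atoms from the SMILES: 6 C.
Implicit hydrogens by atom environment:
  6 × C (aromatic): 1 H each → 6
  Total hydrogens = 6.
Molecular formula: C6H6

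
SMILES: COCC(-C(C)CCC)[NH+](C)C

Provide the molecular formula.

Heavy atoms from the SMILES: 10 C, 1 N, 1 O.
Implicit hydrogens by atom environment:
  5 × C: 3 H each → 15
  3 × C: 2 H each → 6
  2 × C: 1 H each → 2
  1 × N (charge +1): 1 H
  1 × O: no H
  Total hydrogens = 24.
Net charge +1.
Molecular formula: C10H24NO+

C10H24NO+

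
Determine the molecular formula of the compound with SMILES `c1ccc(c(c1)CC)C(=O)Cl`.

Heavy atoms from the SMILES: 9 C, 1 Cl, 1 O.
Implicit hydrogens by atom environment:
  4 × C (aromatic): 1 H each → 4
  2 × C (aromatic): no H
  1 × C: 3 H
  1 × C: 2 H
  1 × C: no H
  1 × Cl: no H
  1 × O: no H
  Total hydrogens = 9.
Molecular formula: C9H9ClO

C9H9ClO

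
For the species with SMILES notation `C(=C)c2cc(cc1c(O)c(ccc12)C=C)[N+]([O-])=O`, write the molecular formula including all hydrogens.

C14H11NO3

Heavy atoms from the SMILES: 14 C, 1 N, 3 O.
Implicit hydrogens by atom environment:
  6 × C (aromatic): no H
  4 × C (aromatic): 1 H each → 4
  2 × C: 2 H each → 4
  2 × C: 1 H each → 2
  1 × N (charge +1): no H
  1 × O: 1 H
  1 × O: no H
  1 × O (charge -1): no H
  Total hydrogens = 11.
Molecular formula: C14H11NO3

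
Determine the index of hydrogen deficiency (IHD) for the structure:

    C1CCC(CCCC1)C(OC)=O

2

Molecular formula from the SMILES: C10H18O2.
DoU = (2C + 2 + N − H − X)/2 = (2·10 + 2 + 0 − 18 − 0)/2 = 4/2 = 2.
(Structurally: 1 ring(s) + 1 π bond(s) = 2.)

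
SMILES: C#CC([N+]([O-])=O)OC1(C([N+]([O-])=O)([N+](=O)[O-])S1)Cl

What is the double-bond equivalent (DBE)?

Molecular formula from the SMILES: C5H2ClN3O7S.
DoU = (2C + 2 + N − H − X)/2 = (2·5 + 2 + 3 − 2 − 1)/2 = 12/2 = 6.
(Structurally: 1 ring(s) + 5 π bond(s) = 6.)

6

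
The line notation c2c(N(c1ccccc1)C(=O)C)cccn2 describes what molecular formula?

Heavy atoms from the SMILES: 13 C, 2 N, 1 O.
Implicit hydrogens by atom environment:
  9 × C (aromatic): 1 H each → 9
  2 × C (aromatic): no H
  1 × C: 3 H
  1 × C: no H
  1 × N (aromatic): no H
  1 × N: no H
  1 × O: no H
  Total hydrogens = 12.
Molecular formula: C13H12N2O

C13H12N2O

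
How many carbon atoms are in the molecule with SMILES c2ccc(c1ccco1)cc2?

The symbol for carbon appears 10 times in the SMILES. Lowercase c denotes aromatic carbon and counts toward C.

10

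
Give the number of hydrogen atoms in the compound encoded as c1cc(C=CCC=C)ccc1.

12

Hydrogens are implicit in SMILES; fill each atom to its normal valence:
  5 × C (aromatic): 1 H each → 5
  3 × C: 1 H each → 3
  2 × C: 2 H each → 4
  1 × C (aromatic): no H
  Total hydrogens = 12.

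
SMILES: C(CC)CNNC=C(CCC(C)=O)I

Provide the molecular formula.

Heavy atoms from the SMILES: 10 C, 1 I, 2 N, 1 O.
Implicit hydrogens by atom environment:
  5 × C: 2 H each → 10
  2 × C: 3 H each → 6
  2 × C: no H
  2 × N: 1 H each → 2
  1 × C: 1 H
  1 × I: no H
  1 × O: no H
  Total hydrogens = 19.
Molecular formula: C10H19IN2O

C10H19IN2O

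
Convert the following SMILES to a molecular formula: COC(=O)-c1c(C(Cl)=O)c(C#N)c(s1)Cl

C8H3Cl2NO3S

Heavy atoms from the SMILES: 8 C, 2 Cl, 1 N, 3 O, 1 S.
Implicit hydrogens by atom environment:
  4 × C (aromatic): no H
  3 × C: no H
  3 × O: no H
  2 × Cl: no H
  1 × C: 3 H
  1 × N: no H
  1 × S (aromatic): no H
  Total hydrogens = 3.
Molecular formula: C8H3Cl2NO3S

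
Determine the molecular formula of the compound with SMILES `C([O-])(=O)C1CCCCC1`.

C7H11O2-

Heavy atoms from the SMILES: 7 C, 2 O.
Implicit hydrogens by atom environment:
  5 × C: 2 H each → 10
  1 × C: 1 H
  1 × C: no H
  1 × O: no H
  1 × O (charge -1): no H
  Total hydrogens = 11.
Net charge -1.
Molecular formula: C7H11O2-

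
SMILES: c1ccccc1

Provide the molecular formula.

C6H6

Heavy atoms from the SMILES: 6 C.
Implicit hydrogens by atom environment:
  6 × C (aromatic): 1 H each → 6
  Total hydrogens = 6.
Molecular formula: C6H6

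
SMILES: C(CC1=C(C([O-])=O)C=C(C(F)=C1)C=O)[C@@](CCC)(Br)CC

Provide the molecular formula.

Heavy atoms from the SMILES: 1 Br, 16 C, 1 F, 3 O.
Implicit hydrogens by atom environment:
  5 × C: 2 H each → 10
  4 × C (aromatic): no H
  2 × C: 3 H each → 6
  2 × C (aromatic): 1 H each → 2
  2 × C: no H
  2 × O: no H
  1 × Br: no H
  1 × C: 1 H
  1 × F: no H
  1 × O (charge -1): no H
  Total hydrogens = 19.
Net charge -1.
Molecular formula: C16H19BrFO3-

C16H19BrFO3-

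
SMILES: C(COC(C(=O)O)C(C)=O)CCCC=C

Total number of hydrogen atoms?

18

Hydrogens are implicit in SMILES; fill each atom to its normal valence:
  6 × C: 2 H each → 12
  3 × O: no H
  2 × C: 1 H each → 2
  2 × C: no H
  1 × C: 3 H
  1 × O: 1 H
  Total hydrogens = 18.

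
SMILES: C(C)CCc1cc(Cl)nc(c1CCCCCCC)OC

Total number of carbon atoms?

17

The symbol for carbon appears 17 times in the SMILES. Lowercase c denotes aromatic carbon and counts toward C.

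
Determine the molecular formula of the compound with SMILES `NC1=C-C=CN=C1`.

Heavy atoms from the SMILES: 5 C, 2 N.
Implicit hydrogens by atom environment:
  4 × C (aromatic): 1 H each → 4
  1 × C (aromatic): no H
  1 × N: 2 H
  1 × N (aromatic): no H
  Total hydrogens = 6.
Molecular formula: C5H6N2

C5H6N2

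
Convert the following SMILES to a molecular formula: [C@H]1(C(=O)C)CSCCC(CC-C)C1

C11H20OS

Heavy atoms from the SMILES: 11 C, 1 O, 1 S.
Implicit hydrogens by atom environment:
  6 × C: 2 H each → 12
  2 × C: 3 H each → 6
  2 × C: 1 H each → 2
  1 × C: no H
  1 × O: no H
  1 × S: no H
  Total hydrogens = 20.
Molecular formula: C11H20OS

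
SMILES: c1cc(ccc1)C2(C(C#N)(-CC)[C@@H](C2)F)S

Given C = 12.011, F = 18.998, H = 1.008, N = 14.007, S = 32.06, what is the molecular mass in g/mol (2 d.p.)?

Molecular formula: C13H14FNS.
M = 13×12.011 + 1×18.998 + 14×1.008 + 1×14.007 + 1×32.06 = 235.32 g/mol.

235.32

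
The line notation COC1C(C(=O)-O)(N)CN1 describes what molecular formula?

C5H10N2O3

Heavy atoms from the SMILES: 5 C, 2 N, 3 O.
Implicit hydrogens by atom environment:
  2 × C: no H
  2 × O: no H
  1 × C: 3 H
  1 × C: 2 H
  1 × C: 1 H
  1 × N: 2 H
  1 × N: 1 H
  1 × O: 1 H
  Total hydrogens = 10.
Molecular formula: C5H10N2O3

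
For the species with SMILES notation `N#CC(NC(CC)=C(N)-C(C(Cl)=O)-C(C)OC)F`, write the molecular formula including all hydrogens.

C11H17ClFN3O2

Heavy atoms from the SMILES: 11 C, 1 Cl, 1 F, 3 N, 2 O.
Implicit hydrogens by atom environment:
  4 × C: no H
  3 × C: 3 H each → 9
  3 × C: 1 H each → 3
  2 × O: no H
  1 × C: 2 H
  1 × Cl: no H
  1 × F: no H
  1 × N: 2 H
  1 × N: 1 H
  1 × N: no H
  Total hydrogens = 17.
Molecular formula: C11H17ClFN3O2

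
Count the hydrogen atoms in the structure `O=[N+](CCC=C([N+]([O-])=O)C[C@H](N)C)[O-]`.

Hydrogens are implicit in SMILES; fill each atom to its normal valence:
  3 × C: 2 H each → 6
  2 × C: 1 H each → 2
  2 × N (charge +1): no H
  2 × O: no H
  2 × O (charge -1): no H
  1 × C: 3 H
  1 × C: no H
  1 × N: 2 H
  Total hydrogens = 13.

13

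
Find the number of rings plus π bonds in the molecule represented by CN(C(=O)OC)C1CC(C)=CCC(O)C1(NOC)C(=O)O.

Molecular formula from the SMILES: C13H22N2O6.
DoU = (2C + 2 + N − H − X)/2 = (2·13 + 2 + 2 − 22 − 0)/2 = 8/2 = 4.
(Structurally: 1 ring(s) + 3 π bond(s) = 4.)

4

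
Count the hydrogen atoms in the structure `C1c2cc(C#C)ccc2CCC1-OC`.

Hydrogens are implicit in SMILES; fill each atom to its normal valence:
  3 × C: 2 H each → 6
  3 × C (aromatic): 1 H each → 3
  3 × C (aromatic): no H
  2 × C: 1 H each → 2
  1 × C: 3 H
  1 × C: no H
  1 × O: no H
  Total hydrogens = 14.

14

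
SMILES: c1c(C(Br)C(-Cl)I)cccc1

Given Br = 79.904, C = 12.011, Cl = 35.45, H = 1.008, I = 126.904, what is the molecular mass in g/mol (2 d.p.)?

345.40

Molecular formula: C8H7BrClI.
M = 1×79.904 + 8×12.011 + 1×35.45 + 7×1.008 + 1×126.904 = 345.40 g/mol.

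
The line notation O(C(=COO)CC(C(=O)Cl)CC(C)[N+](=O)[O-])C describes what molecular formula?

Heavy atoms from the SMILES: 9 C, 1 Cl, 1 N, 6 O.
Implicit hydrogens by atom environment:
  4 × O: no H
  3 × C: 1 H each → 3
  2 × C: 3 H each → 6
  2 × C: 2 H each → 4
  2 × C: no H
  1 × Cl: no H
  1 × N (charge +1): no H
  1 × O: 1 H
  1 × O (charge -1): no H
  Total hydrogens = 14.
Molecular formula: C9H14ClNO6

C9H14ClNO6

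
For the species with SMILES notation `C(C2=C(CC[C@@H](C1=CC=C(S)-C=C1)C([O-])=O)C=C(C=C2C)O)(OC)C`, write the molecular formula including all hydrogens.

C20H23O4S-

Heavy atoms from the SMILES: 20 C, 4 O, 1 S.
Implicit hydrogens by atom environment:
  6 × C (aromatic): 1 H each → 6
  6 × C (aromatic): no H
  3 × C: 3 H each → 9
  2 × C: 2 H each → 4
  2 × C: 1 H each → 2
  2 × O: no H
  1 × C: no H
  1 × O: 1 H
  1 × O (charge -1): no H
  1 × S: 1 H
  Total hydrogens = 23.
Net charge -1.
Molecular formula: C20H23O4S-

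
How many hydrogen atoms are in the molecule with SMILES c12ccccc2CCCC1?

Hydrogens are implicit in SMILES; fill each atom to its normal valence:
  4 × C: 2 H each → 8
  4 × C (aromatic): 1 H each → 4
  2 × C (aromatic): no H
  Total hydrogens = 12.

12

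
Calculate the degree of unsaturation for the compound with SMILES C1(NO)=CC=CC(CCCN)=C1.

Molecular formula from the SMILES: C9H14N2O.
DoU = (2C + 2 + N − H − X)/2 = (2·9 + 2 + 2 − 14 − 0)/2 = 8/2 = 4.
(Structurally: 1 ring(s) + 3 π bond(s) = 4.)

4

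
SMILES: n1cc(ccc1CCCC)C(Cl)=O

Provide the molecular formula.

C10H12ClNO

Heavy atoms from the SMILES: 10 C, 1 Cl, 1 N, 1 O.
Implicit hydrogens by atom environment:
  3 × C: 2 H each → 6
  3 × C (aromatic): 1 H each → 3
  2 × C (aromatic): no H
  1 × C: 3 H
  1 × C: no H
  1 × Cl: no H
  1 × N (aromatic): no H
  1 × O: no H
  Total hydrogens = 12.
Molecular formula: C10H12ClNO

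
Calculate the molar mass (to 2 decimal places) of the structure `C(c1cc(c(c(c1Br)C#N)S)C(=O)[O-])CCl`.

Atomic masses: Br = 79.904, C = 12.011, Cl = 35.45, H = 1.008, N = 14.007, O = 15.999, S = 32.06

Molecular formula: C10H6BrClNO2S-.
M = 1×79.904 + 10×12.011 + 1×35.45 + 6×1.008 + 1×14.007 + 2×15.999 + 1×32.06 = 319.58 g/mol.

319.58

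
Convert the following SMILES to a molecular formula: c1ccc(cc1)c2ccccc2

Heavy atoms from the SMILES: 12 C.
Implicit hydrogens by atom environment:
  10 × C (aromatic): 1 H each → 10
  2 × C (aromatic): no H
  Total hydrogens = 10.
Molecular formula: C12H10

C12H10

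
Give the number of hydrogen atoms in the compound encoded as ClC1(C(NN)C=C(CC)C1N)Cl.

Hydrogens are implicit in SMILES; fill each atom to its normal valence:
  3 × C: 1 H each → 3
  2 × C: no H
  2 × Cl: no H
  2 × N: 2 H each → 4
  1 × C: 3 H
  1 × C: 2 H
  1 × N: 1 H
  Total hydrogens = 13.

13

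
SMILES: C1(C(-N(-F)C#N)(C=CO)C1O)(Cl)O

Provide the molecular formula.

Heavy atoms from the SMILES: 6 C, 1 Cl, 1 F, 2 N, 3 O.
Implicit hydrogens by atom environment:
  3 × C: 1 H each → 3
  3 × C: no H
  3 × O: 1 H each → 3
  2 × N: no H
  1 × Cl: no H
  1 × F: no H
  Total hydrogens = 6.
Molecular formula: C6H6ClFN2O3

C6H6ClFN2O3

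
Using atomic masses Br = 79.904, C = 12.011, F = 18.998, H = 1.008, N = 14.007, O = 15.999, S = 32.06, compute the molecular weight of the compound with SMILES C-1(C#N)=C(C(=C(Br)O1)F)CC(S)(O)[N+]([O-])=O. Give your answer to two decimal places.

Molecular formula: C7H4BrFN2O4S.
M = 1×79.904 + 7×12.011 + 1×18.998 + 4×1.008 + 2×14.007 + 4×15.999 + 1×32.06 = 311.08 g/mol.

311.08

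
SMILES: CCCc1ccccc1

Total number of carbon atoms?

The symbol for carbon appears 9 times in the SMILES. Lowercase c denotes aromatic carbon and counts toward C.

9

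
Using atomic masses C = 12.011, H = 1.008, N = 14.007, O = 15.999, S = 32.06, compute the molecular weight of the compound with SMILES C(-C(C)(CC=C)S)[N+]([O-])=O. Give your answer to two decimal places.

161.22

Molecular formula: C6H11NO2S.
M = 6×12.011 + 11×1.008 + 1×14.007 + 2×15.999 + 1×32.06 = 161.22 g/mol.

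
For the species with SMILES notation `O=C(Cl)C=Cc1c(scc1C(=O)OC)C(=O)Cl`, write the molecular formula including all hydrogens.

Heavy atoms from the SMILES: 10 C, 2 Cl, 4 O, 1 S.
Implicit hydrogens by atom environment:
  4 × O: no H
  3 × C (aromatic): no H
  3 × C: no H
  2 × C: 1 H each → 2
  2 × Cl: no H
  1 × C: 3 H
  1 × C (aromatic): 1 H
  1 × S (aromatic): no H
  Total hydrogens = 6.
Molecular formula: C10H6Cl2O4S

C10H6Cl2O4S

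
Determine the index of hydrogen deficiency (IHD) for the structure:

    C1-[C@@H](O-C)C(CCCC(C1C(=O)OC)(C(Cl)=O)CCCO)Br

Molecular formula from the SMILES: C15H24BrClO5.
DoU = (2C + 2 + N − H − X)/2 = (2·15 + 2 + 0 − 24 − 2)/2 = 6/2 = 3.
(Structurally: 1 ring(s) + 2 π bond(s) = 3.)

3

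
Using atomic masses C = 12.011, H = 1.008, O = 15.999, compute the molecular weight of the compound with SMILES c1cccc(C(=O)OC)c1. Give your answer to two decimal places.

136.15

Molecular formula: C8H8O2.
M = 8×12.011 + 8×1.008 + 2×15.999 = 136.15 g/mol.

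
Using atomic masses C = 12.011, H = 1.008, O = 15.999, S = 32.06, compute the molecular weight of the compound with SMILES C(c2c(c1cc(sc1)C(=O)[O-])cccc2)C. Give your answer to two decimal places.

231.29

Molecular formula: C13H11O2S-.
M = 13×12.011 + 11×1.008 + 2×15.999 + 1×32.06 = 231.29 g/mol.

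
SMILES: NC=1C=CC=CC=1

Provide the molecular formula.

C6H7N

Heavy atoms from the SMILES: 6 C, 1 N.
Implicit hydrogens by atom environment:
  5 × C (aromatic): 1 H each → 5
  1 × C (aromatic): no H
  1 × N: 2 H
  Total hydrogens = 7.
Molecular formula: C6H7N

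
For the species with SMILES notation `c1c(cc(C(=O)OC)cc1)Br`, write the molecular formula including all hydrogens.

C8H7BrO2

Heavy atoms from the SMILES: 1 Br, 8 C, 2 O.
Implicit hydrogens by atom environment:
  4 × C (aromatic): 1 H each → 4
  2 × C (aromatic): no H
  2 × O: no H
  1 × Br: no H
  1 × C: 3 H
  1 × C: no H
  Total hydrogens = 7.
Molecular formula: C8H7BrO2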